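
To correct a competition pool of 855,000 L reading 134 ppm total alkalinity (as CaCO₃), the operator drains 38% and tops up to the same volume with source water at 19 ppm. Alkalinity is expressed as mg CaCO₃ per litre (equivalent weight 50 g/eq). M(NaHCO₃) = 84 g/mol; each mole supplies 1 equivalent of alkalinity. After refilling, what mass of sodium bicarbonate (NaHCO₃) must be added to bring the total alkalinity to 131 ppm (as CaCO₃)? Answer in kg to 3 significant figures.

After draining 38% and refilling: 134 × 0.62 + 19 × 0.38 = 90.3 ppm.
Deficit to target: 131 − 90.3 = 40.7 mg/L.
As CaCO₃: 40.7 mg/L × 855,000 L = 34,800 g; ÷ 50 g/eq ÷ 1 = 696 mol NaHCO₃.
Mass: 696 × 84 = 58,460 g.

58.5 kg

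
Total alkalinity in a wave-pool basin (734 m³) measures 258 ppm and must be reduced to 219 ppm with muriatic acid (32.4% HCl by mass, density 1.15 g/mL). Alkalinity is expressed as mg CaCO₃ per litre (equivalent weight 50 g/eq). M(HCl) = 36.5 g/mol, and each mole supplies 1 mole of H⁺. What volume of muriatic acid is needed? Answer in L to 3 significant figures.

56.1 L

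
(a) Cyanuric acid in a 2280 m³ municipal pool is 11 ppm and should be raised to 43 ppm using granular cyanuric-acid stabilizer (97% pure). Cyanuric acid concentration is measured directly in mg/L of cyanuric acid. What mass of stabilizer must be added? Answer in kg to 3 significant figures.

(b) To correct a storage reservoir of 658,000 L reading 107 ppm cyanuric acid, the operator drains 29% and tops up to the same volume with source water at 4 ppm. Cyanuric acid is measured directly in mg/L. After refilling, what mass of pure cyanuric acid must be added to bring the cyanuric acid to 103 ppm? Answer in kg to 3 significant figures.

(a) 75.2 kg; (b) 17.0 kg

(a) Volume: 2280 m³ = 2,280,000 L.
(a) CYA to add: (43 − 11) = 32 mg/L × 2,280,000 L = 72,960 g cyanuric acid.
(a) At 97% purity: 72,960 / 0.97 = 75,220 g product.

(b) After draining 29% and refilling: 107 × 0.71 + 4 × 0.29 = 77.13 ppm.
(b) Deficit to target: 103 − 77.13 = 25.87 mg/L.
(b) Mass: 25.87 mg/L × 658,000 L = 17,020 g cyanuric acid.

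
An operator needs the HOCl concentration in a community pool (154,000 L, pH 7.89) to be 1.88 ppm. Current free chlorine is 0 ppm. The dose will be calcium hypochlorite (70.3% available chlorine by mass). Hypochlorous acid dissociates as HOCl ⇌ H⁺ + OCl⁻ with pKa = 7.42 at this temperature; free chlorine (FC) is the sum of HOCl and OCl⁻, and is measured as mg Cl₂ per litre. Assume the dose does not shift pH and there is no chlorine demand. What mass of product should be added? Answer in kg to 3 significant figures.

1.63 kg

[OCl⁻]/[HOCl] = 10^(pH − pKa) = 10^(7.89 − 7.42) = 2.951; fraction as HOCl = 1/(1 + 2.951) = 0.2531.
Free chlorine required for 1.88 ppm HOCl: 1.88 / 0.2531 = 7.428 ppm.
FC to add: 7.428 − 0 = 7.428 mg/L as Cl₂.
Cl₂ equivalent: 7.428 mg/L × 154,000 L = 1144 g.
Product at 70.3% available Cl: 1144 / 0.703 = 1627 g.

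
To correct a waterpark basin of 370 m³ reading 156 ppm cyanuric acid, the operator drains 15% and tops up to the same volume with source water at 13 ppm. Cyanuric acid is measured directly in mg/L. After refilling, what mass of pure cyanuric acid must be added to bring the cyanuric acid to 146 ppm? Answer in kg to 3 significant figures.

4.24 kg

Volume: 370 m³ = 370,000 L.
After draining 15% and refilling: 156 × 0.85 + 13 × 0.15 = 134.55 ppm.
Deficit to target: 146 − 134.55 = 11.45 mg/L.
Mass: 11.45 mg/L × 370,000 L = 4237 g cyanuric acid.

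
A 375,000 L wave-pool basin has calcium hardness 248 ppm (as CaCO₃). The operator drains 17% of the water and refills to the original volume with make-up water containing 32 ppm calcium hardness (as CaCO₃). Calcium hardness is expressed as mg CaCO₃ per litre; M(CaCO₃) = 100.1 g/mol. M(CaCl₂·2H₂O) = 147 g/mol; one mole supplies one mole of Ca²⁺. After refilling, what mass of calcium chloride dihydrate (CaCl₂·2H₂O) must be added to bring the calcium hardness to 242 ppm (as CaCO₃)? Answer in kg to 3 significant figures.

After draining 17% and refilling: 248 × 0.83 + 32 × 0.17 = 211.28 ppm.
Deficit to target: 242 − 211.28 = 30.72 mg/L.
As CaCO₃: 30.72 mg/L × 375,000 L = 11,520 g; ÷ 100.1 = 115.1 mol Ca²⁺.
Mass: 115.1 × 147 = 16,920 g.

16.9 kg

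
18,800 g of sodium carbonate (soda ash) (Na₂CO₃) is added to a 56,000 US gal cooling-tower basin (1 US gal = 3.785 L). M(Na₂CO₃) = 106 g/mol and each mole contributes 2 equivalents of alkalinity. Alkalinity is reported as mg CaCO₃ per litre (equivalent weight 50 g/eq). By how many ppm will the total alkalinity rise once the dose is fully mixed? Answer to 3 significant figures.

Volume: 56,000 US gal × 3.785 L/gal = 211,960 L.
Moles of Na₂CO₃: 18,800 g ÷ 106 g/mol = 177.4 mol → 354.7 eq of alkalinity.
As CaCO₃: 354.7 eq × 50 g/eq = 17,740 g.
Rise: 17,740 g / 211,960 L × 1000 = 83.68 mg/L.

83.7 ppm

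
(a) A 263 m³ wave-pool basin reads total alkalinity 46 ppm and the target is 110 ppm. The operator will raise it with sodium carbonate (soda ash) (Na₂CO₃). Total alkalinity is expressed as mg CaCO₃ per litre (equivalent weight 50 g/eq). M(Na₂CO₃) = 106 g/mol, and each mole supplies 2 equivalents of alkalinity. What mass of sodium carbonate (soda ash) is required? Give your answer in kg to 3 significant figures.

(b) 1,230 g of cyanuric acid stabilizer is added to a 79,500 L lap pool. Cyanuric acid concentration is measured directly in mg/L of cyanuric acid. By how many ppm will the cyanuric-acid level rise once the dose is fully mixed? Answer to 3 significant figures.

(a) 17.8 kg; (b) 15.5 ppm

(a) Volume: 263 m³ = 263,000 L.
(a) Alkalinity to add: (110 − 46) = 64 mg/L as CaCO₃ × 263,000 L = 16,830 g as CaCO₃.
(a) Equivalents: 16,830 g ÷ 50 g/eq = 336.6 eq.
(a) Each mole of Na₂CO₃ supplies 2 eq, so 336.6 / 2 = 168.3 mol.
(a) Mass: 168.3 mol × 106 g/mol = 17,840 g.

(b) Rise: 1,230 g / 79,500 L × 1000 = 15.47 mg/L.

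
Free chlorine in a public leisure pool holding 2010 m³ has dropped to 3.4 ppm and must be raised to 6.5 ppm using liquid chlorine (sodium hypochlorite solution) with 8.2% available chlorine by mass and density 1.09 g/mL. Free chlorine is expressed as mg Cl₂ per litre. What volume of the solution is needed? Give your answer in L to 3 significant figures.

69.7 L

Volume: 2010 m³ = 2,010,000 L.
Chlorine deficit: 6.5 − 3.4 = 3.1 ppm = 3.1 mg/L as Cl₂.
Cl₂ equivalent needed: 3.1 mg/L × 2,010,000 L = 6,231,000 mg = 6231 g.
Product at 8.2% available chlorine: 6231 / 0.082 = 75,990 g.
Volume at density 1.09 g/mL: 75,990 g ÷ 1.09 g/mL = 69,710 mL.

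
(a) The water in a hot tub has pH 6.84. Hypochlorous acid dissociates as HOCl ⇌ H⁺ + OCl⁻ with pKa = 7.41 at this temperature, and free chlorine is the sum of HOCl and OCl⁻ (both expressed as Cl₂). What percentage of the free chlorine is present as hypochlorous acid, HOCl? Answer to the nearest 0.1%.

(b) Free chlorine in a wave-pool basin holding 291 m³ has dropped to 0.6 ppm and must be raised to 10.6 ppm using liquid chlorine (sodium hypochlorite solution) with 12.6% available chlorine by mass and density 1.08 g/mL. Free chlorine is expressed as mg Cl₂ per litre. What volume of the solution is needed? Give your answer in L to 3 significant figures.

(a) [OCl⁻]/[HOCl] = 10^(pH − pKa) = 10^(6.84 − 7.41) = 10^-0.57 = 0.2692.
(a) Fraction as HOCl = 1 / (1 + 0.2692) = 0.7879.

(b) Volume: 291 m³ = 291,000 L.
(b) Chlorine deficit: 10.6 − 0.6 = 10 ppm = 10 mg/L as Cl₂.
(b) Cl₂ equivalent needed: 10 mg/L × 291,000 L = 2,910,000 mg = 2910 g.
(b) Product at 12.6% available chlorine: 2910 / 0.126 = 23,100 g.
(b) Volume at density 1.08 g/mL: 23,100 g ÷ 1.08 g/mL = 21,380 mL.

(a) 78.8%; (b) 21.4 L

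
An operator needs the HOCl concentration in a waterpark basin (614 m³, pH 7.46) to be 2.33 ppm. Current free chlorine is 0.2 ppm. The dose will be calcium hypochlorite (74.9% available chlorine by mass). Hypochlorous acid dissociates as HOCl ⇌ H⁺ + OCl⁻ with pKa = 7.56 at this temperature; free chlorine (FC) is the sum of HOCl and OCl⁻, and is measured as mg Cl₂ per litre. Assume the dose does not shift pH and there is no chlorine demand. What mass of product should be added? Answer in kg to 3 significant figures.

Volume: 614 m³ = 614,000 L.
[OCl⁻]/[HOCl] = 10^(pH − pKa) = 10^(7.46 − 7.56) = 0.7943; fraction as HOCl = 1/(1 + 0.7943) = 0.5573.
Free chlorine required for 2.33 ppm HOCl: 2.33 / 0.5573 = 4.181 ppm.
FC to add: 4.181 − 0.2 = 3.981 mg/L as Cl₂.
Cl₂ equivalent: 3.981 mg/L × 614,000 L = 2444 g.
Product at 74.9% available Cl: 2444 / 0.749 = 3263 g.

3.26 kg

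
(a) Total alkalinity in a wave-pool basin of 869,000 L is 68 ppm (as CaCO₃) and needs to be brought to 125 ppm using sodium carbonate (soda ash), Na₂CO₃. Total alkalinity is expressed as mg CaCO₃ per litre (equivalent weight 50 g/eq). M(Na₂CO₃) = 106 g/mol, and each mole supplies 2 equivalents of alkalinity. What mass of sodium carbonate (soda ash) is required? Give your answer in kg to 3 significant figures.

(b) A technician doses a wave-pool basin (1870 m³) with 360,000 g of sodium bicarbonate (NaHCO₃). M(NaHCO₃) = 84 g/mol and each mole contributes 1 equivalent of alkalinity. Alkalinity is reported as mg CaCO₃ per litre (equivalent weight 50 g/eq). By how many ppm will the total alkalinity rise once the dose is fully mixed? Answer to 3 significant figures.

(a) 52.5 kg; (b) 115 ppm

(a) Alkalinity to add: (125 − 68) = 57 mg/L as CaCO₃ × 869,000 L = 49,530 g as CaCO₃.
(a) Equivalents: 49,530 g ÷ 50 g/eq = 990.7 eq.
(a) Each mole of Na₂CO₃ supplies 2 eq, so 990.7 / 2 = 495.3 mol.
(a) Mass: 495.3 mol × 106 g/mol = 52,500 g.

(b) Volume: 1870 m³ = 1,870,000 L.
(b) Moles of NaHCO₃: 360,000 g ÷ 84 g/mol = 4286 mol → 4286 eq of alkalinity.
(b) As CaCO₃: 4286 eq × 50 g/eq = 214,300 g.
(b) Rise: 214,300 g / 1,870,000 L × 1000 = 114.6 mg/L.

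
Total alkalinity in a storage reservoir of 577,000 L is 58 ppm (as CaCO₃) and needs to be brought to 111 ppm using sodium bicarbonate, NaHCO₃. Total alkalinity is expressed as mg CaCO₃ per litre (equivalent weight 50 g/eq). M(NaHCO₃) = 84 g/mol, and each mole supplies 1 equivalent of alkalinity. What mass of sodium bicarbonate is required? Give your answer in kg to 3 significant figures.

51.4 kg

Alkalinity to add: (111 − 58) = 53 mg/L as CaCO₃ × 577,000 L = 30,580 g as CaCO₃.
Equivalents: 30,580 g ÷ 50 g/eq = 611.6 eq.
NaHCO₃ supplies 1 eq per mole → 611.6 mol.
Mass: 611.6 mol × 84 g/mol = 51,380 g.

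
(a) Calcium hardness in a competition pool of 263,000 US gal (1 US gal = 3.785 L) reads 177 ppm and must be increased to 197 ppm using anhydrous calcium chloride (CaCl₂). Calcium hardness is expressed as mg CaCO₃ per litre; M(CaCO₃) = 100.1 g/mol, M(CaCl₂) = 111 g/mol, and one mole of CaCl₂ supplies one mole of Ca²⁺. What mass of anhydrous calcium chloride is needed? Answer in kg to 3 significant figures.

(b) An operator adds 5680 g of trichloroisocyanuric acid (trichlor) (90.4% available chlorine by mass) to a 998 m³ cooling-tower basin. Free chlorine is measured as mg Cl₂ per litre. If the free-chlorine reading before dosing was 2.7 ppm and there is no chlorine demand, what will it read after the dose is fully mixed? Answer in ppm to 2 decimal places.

(a) 22.1 kg; (b) 7.85 ppm

(a) Volume: 263,000 US gal × 3.785 L/gal = 995,455 L.
(a) Hardness to add: (197 − 177) = 20 mg/L as CaCO₃ × 995,455 L = 19,910 g as CaCO₃.
(a) Moles of Ca²⁺ (1 mol Ca²⁺ ≡ 1 mol CaCO₃): 19,910 / 100.1 g/mol = 198.9 mol.
(a) Mass of CaCl₂: 198.9 × 111 = 22,080 g.

(b) Volume: 998 m³ = 998,000 L.
(b) Available chlorine delivered: 5680 g × 0.904 = 5135 g as Cl₂.
(b) Concentration rise: 5135 g / 998,000 L = 5.145 mg/L = 5.15 ppm.
(b) Final FC: 2.7 + 5.15 = 7.85 ppm.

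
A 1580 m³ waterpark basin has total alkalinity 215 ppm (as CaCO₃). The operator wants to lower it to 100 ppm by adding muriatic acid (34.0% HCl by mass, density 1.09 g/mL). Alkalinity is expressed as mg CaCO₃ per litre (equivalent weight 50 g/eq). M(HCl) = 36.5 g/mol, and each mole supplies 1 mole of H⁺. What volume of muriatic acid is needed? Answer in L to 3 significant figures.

358 L

Volume: 1580 m³ = 1,580,000 L.
Alkalinity to neutralize: (215 − 100) = 115 mg/L as CaCO₃ × 1,580,000 L = 181,700 g as CaCO₃.
Equivalents of H⁺ required: 181,700 ÷ 50 g/eq = 3634 eq = 3634 mol HCl.
Mass of HCl: 3634 × 36.5 = 132,600 g.
Mass of 34.0% solution: 132,600 / 0.34 = 390,100 g.
Volume: 390,100 g ÷ 1.09 g/mL = 357,900 mL.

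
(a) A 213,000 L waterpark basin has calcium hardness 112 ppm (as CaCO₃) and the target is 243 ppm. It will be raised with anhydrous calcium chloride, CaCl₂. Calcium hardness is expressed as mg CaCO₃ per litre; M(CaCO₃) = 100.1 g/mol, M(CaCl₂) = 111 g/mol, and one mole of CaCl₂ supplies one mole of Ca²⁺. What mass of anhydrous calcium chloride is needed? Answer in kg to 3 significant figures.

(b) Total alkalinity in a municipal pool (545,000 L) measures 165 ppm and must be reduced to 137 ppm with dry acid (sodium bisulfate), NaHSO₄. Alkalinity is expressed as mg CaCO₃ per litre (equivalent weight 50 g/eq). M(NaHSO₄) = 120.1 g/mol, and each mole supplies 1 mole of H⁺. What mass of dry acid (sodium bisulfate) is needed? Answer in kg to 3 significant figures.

(a) 30.9 kg; (b) 36.7 kg

(a) Hardness to add: (243 − 112) = 131 mg/L as CaCO₃ × 213,000 L = 27,900 g as CaCO₃.
(a) Moles of Ca²⁺ (1 mol Ca²⁺ ≡ 1 mol CaCO₃): 27,900 / 100.1 g/mol = 278.8 mol.
(a) Mass of CaCl₂: 278.8 × 111 = 30,940 g.

(b) Alkalinity to neutralize: (165 − 137) = 28 mg/L as CaCO₃ × 545,000 L = 15,260 g as CaCO₃.
(b) Equivalents of H⁺ required: 15,260 ÷ 50 g/eq = 305.2 eq = 305.2 mol NaHSO₄.
(b) Mass of NaHSO₄: 305.2 × 120.1 = 36,650 g.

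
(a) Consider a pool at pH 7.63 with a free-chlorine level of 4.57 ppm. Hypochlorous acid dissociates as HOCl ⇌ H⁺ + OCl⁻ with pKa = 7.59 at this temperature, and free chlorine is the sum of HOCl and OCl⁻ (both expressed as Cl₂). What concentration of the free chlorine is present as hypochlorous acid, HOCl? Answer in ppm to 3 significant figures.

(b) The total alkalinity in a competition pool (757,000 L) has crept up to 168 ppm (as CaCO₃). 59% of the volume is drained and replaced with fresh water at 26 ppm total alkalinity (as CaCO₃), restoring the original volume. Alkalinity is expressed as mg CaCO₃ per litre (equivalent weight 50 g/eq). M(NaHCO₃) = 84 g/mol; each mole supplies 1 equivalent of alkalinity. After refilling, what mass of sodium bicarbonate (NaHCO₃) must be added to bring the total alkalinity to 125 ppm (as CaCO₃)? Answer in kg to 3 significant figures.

(a) 2.18 ppm; (b) 51.9 kg

(a) [OCl⁻]/[HOCl] = 10^(pH − pKa) = 10^(7.63 − 7.59) = 10^0.04 = 1.096.
(a) Fraction as HOCl = 1 / (1 + 1.096) = 0.477.
(a) HOCl = 0.477 × 4.57 ppm = 2.18 ppm.

(b) After draining 59% and refilling: 168 × 0.41 + 26 × 0.59 = 84.22 ppm.
(b) Deficit to target: 125 − 84.22 = 40.78 mg/L.
(b) As CaCO₃: 40.78 mg/L × 757,000 L = 30,870 g; ÷ 50 g/eq ÷ 1 = 617.4 mol NaHCO₃.
(b) Mass: 617.4 × 84 = 51,860 g.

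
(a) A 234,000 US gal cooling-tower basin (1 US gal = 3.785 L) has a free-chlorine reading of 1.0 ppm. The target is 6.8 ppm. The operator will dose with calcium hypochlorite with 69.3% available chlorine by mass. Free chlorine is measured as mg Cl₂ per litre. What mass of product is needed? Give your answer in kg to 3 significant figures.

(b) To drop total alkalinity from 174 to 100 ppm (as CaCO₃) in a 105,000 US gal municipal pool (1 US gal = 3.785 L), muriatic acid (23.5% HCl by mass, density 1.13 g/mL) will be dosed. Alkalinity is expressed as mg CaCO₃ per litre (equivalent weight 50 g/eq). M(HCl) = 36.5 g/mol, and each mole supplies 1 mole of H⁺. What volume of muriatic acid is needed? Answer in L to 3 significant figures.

(a) Volume: 234,000 US gal × 3.785 L/gal = 885,690 L.
(a) Chlorine deficit: 6.8 − 1.0 = 5.8 ppm = 5.8 mg/L as Cl₂.
(a) Cl₂ equivalent needed: 5.8 mg/L × 885,690 L = 5,137,000 mg = 5137 g.
(a) Product at 69.3% available chlorine: 5137 / 0.693 = 7413 g.

(b) Volume: 105,000 US gal × 3.785 L/gal = 397,425 L.
(b) Alkalinity to neutralize: (174 − 100) = 74 mg/L as CaCO₃ × 397,425 L = 29,410 g as CaCO₃.
(b) Equivalents of H⁺ required: 29,410 ÷ 50 g/eq = 588.2 eq = 588.2 mol HCl.
(b) Mass of HCl: 588.2 × 36.5 = 21,470 g.
(b) Mass of 23.5% solution: 21,470 / 0.235 = 91,360 g.
(b) Volume: 91,360 g ÷ 1.13 g/mL = 80,850 mL.

(a) 7.41 kg; (b) 80.8 L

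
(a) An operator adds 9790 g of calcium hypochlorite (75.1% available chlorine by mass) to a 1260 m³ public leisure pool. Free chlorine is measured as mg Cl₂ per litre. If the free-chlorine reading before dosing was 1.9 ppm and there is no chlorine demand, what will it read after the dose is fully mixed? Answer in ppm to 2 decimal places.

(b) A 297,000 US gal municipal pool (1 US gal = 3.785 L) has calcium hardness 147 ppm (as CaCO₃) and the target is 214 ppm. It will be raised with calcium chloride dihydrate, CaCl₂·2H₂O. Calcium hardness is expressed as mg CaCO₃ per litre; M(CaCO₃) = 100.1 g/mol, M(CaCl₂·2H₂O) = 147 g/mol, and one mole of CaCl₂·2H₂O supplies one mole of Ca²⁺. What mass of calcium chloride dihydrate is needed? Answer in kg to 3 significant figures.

(a) Volume: 1260 m³ = 1,260,000 L.
(a) Available chlorine delivered: 9790 g × 0.751 = 7352 g as Cl₂.
(a) Concentration rise: 7352 g / 1,260,000 L = 5.835 mg/L = 5.84 ppm.
(a) Final FC: 1.9 + 5.84 = 7.74 ppm.

(b) Volume: 297,000 US gal × 3.785 L/gal = 1,124,145 L.
(b) Hardness to add: (214 − 147) = 67 mg/L as CaCO₃ × 1,124,145 L = 75,320 g as CaCO₃.
(b) Moles of Ca²⁺ (1 mol Ca²⁺ ≡ 1 mol CaCO₃): 75,320 / 100.1 g/mol = 752.4 mol.
(b) Mass of CaCl₂·2H₂O: 752.4 × 147 = 110,600 g.

(a) 7.74 ppm; (b) 111 kg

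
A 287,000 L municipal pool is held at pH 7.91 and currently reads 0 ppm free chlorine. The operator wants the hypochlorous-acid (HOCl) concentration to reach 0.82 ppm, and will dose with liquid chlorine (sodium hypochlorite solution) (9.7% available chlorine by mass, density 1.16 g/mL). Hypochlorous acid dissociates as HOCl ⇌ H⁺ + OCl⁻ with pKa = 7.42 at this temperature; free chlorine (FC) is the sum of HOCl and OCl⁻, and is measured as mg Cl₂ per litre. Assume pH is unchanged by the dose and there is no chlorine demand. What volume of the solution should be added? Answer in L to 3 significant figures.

[OCl⁻]/[HOCl] = 10^(pH − pKa) = 10^(7.91 − 7.42) = 3.09; fraction as HOCl = 1/(1 + 3.09) = 0.2445.
Free chlorine required for 0.82 ppm HOCl: 0.82 / 0.2445 = 3.354 ppm.
FC to add: 3.354 − 0 = 3.354 mg/L as Cl₂.
Cl₂ equivalent: 3.354 mg/L × 287,000 L = 962.6 g.
Product at 9.7% available Cl: 962.6 / 0.097 = 9924 g.
Volume: 9924 g ÷ 1.16 g/mL = 8555 mL.

8.56 L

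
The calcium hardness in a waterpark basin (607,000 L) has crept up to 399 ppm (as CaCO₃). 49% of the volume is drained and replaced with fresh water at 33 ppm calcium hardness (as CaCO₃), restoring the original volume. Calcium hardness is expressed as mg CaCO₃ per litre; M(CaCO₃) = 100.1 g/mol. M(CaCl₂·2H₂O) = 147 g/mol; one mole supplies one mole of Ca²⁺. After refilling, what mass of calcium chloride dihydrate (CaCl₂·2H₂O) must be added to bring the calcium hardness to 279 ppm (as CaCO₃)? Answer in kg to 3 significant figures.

After draining 49% and refilling: 399 × 0.51 + 33 × 0.49 = 219.66 ppm.
Deficit to target: 279 − 219.66 = 59.34 mg/L.
As CaCO₃: 59.34 mg/L × 607,000 L = 36,020 g; ÷ 100.1 = 359.8 mol Ca²⁺.
Mass: 359.8 × 147 = 52,900 g.

52.9 kg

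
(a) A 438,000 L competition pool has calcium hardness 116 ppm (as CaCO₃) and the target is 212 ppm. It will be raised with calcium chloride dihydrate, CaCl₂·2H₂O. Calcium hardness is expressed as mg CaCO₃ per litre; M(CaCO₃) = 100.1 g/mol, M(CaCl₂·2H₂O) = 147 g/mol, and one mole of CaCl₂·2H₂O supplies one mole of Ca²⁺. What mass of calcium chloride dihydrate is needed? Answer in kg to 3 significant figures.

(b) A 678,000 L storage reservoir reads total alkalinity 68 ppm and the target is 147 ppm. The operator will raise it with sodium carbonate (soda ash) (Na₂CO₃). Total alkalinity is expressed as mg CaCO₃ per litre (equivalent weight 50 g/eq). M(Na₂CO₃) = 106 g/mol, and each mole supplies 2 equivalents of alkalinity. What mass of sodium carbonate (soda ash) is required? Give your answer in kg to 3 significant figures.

(a) 61.7 kg; (b) 56.8 kg

(a) Hardness to add: (212 − 116) = 96 mg/L as CaCO₃ × 438,000 L = 42,050 g as CaCO₃.
(a) Moles of Ca²⁺ (1 mol Ca²⁺ ≡ 1 mol CaCO₃): 42,050 / 100.1 g/mol = 420.1 mol.
(a) Mass of CaCl₂·2H₂O: 420.1 × 147 = 61,750 g.

(b) Alkalinity to add: (147 − 68) = 79 mg/L as CaCO₃ × 678,000 L = 53,560 g as CaCO₃.
(b) Equivalents: 53,560 g ÷ 50 g/eq = 1071 eq.
(b) Each mole of Na₂CO₃ supplies 2 eq, so 1071 / 2 = 535.6 mol.
(b) Mass: 535.6 mol × 106 g/mol = 56,780 g.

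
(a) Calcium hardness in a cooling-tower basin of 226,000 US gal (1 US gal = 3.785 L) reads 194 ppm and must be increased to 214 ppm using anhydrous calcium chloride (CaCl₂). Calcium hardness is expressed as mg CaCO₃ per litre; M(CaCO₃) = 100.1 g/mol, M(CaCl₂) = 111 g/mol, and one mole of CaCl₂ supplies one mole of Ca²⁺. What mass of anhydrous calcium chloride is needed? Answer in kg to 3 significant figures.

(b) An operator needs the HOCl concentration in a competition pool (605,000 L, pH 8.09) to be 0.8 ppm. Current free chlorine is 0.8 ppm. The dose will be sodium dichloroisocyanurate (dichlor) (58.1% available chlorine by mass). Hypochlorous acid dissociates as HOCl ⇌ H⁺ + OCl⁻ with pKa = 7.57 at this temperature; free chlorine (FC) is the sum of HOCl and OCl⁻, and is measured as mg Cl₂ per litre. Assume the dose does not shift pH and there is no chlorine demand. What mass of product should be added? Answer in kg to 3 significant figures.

(a) Volume: 226,000 US gal × 3.785 L/gal = 855,410 L.
(a) Hardness to add: (214 − 194) = 20 mg/L as CaCO₃ × 855,410 L = 17,110 g as CaCO₃.
(a) Moles of Ca²⁺ (1 mol Ca²⁺ ≡ 1 mol CaCO₃): 17,110 / 100.1 g/mol = 170.9 mol.
(a) Mass of CaCl₂: 170.9 × 111 = 18,970 g.

(b) [OCl⁻]/[HOCl] = 10^(pH − pKa) = 10^(8.09 − 7.57) = 3.311; fraction as HOCl = 1/(1 + 3.311) = 0.2319.
(b) Free chlorine required for 0.8 ppm HOCl: 0.8 / 0.2319 = 3.449 ppm.
(b) FC to add: 3.449 − 0.8 = 2.649 mg/L as Cl₂.
(b) Cl₂ equivalent: 2.649 mg/L × 605,000 L = 1603 g.
(b) Product at 58.1% available Cl: 1603 / 0.581 = 2758 g.

(a) 19.0 kg; (b) 2.76 kg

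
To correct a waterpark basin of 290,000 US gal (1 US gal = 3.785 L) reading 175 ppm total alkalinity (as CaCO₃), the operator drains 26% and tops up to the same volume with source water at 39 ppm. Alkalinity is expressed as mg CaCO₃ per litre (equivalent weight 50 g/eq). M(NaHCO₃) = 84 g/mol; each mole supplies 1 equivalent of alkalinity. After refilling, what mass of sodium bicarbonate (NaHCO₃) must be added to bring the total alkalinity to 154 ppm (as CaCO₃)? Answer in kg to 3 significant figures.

Volume: 290,000 US gal × 3.785 L/gal = 1,097,650 L.
After draining 26% and refilling: 175 × 0.74 + 39 × 0.26 = 139.64 ppm.
Deficit to target: 154 − 139.64 = 14.36 mg/L.
As CaCO₃: 14.36 mg/L × 1,097,650 L = 15,760 g; ÷ 50 g/eq ÷ 1 = 315.2 mol NaHCO₃.
Mass: 315.2 × 84 = 26,480 g.

26.5 kg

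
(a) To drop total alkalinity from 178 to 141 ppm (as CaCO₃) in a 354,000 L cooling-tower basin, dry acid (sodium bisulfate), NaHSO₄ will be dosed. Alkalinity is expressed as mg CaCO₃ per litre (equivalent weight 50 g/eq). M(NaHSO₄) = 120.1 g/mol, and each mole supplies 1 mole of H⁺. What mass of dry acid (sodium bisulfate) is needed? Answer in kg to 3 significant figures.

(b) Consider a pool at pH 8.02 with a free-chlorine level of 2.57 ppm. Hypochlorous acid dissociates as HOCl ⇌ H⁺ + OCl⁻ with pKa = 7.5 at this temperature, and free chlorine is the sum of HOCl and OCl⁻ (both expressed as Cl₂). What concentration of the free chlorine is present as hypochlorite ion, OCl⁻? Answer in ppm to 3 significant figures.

(a) 31.5 kg; (b) 1.97 ppm

(a) Alkalinity to neutralize: (178 − 141) = 37 mg/L as CaCO₃ × 354,000 L = 13,100 g as CaCO₃.
(a) Equivalents of H⁺ required: 13,100 ÷ 50 g/eq = 262 eq = 262 mol NaHSO₄.
(a) Mass of NaHSO₄: 262 × 120.1 = 31,460 g.

(b) [OCl⁻]/[HOCl] = 10^(pH − pKa) = 10^(8.02 − 7.5) = 10^0.52 = 3.311.
(b) Fraction as HOCl = 1 / (1 + 3.311) = 0.2319.
(b) OCl⁻ = (1 − 0.2319) × 2.57 ppm = 1.974 ppm.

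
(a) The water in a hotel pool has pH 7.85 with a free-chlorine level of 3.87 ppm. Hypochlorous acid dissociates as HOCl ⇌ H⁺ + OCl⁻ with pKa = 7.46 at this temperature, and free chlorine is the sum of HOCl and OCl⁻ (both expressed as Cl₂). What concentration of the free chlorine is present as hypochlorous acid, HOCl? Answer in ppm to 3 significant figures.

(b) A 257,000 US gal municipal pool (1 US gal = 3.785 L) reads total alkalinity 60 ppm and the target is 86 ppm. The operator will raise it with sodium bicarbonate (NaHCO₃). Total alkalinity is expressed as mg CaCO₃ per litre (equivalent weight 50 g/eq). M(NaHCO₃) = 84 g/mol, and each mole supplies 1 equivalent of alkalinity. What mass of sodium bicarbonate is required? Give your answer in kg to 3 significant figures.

(a) 1.12 ppm; (b) 42.5 kg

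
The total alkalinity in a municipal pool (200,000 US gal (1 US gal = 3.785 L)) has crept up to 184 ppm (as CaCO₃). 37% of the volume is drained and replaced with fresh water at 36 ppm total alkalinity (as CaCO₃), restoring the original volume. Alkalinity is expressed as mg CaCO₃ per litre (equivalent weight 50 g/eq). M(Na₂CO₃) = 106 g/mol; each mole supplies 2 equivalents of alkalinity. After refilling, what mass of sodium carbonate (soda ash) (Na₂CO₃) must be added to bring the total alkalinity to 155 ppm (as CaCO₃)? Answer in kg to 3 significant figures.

20.7 kg

Volume: 200,000 US gal × 3.785 L/gal = 757,000 L.
After draining 37% and refilling: 184 × 0.63 + 36 × 0.37 = 129.24 ppm.
Deficit to target: 155 − 129.24 = 25.76 mg/L.
As CaCO₃: 25.76 mg/L × 757,000 L = 19,500 g; ÷ 50 g/eq ÷ 2 = 195 mol Na₂CO₃.
Mass: 195 × 106 = 20,670 g.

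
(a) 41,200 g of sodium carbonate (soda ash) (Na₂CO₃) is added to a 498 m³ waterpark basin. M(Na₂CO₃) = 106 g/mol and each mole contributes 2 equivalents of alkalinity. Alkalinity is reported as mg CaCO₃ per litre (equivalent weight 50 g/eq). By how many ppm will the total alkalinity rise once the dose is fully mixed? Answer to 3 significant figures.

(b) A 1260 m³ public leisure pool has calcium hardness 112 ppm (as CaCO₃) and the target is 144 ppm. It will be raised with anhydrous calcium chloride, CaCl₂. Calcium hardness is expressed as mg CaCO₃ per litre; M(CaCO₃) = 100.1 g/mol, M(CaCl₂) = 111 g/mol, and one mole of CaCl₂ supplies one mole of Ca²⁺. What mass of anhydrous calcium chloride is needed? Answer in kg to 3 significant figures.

(a) Volume: 498 m³ = 498,000 L.
(a) Moles of Na₂CO₃: 41,200 g ÷ 106 g/mol = 388.7 mol → 777.4 eq of alkalinity.
(a) As CaCO₃: 777.4 eq × 50 g/eq = 38,870 g.
(a) Rise: 38,870 g / 498,000 L × 1000 = 78.05 mg/L.

(b) Volume: 1260 m³ = 1,260,000 L.
(b) Hardness to add: (144 − 112) = 32 mg/L as CaCO₃ × 1,260,000 L = 40,320 g as CaCO₃.
(b) Moles of Ca²⁺ (1 mol Ca²⁺ ≡ 1 mol CaCO₃): 40,320 / 100.1 g/mol = 402.8 mol.
(b) Mass of CaCl₂: 402.8 × 111 = 44,710 g.

(a) 78.0 ppm; (b) 44.7 kg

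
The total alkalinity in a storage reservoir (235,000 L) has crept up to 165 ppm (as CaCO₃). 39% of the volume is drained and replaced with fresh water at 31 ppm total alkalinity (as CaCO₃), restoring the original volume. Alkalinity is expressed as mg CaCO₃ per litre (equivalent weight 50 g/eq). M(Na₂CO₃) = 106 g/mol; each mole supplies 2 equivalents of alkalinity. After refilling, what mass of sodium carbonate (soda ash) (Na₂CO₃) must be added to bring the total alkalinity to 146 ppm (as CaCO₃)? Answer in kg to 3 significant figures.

After draining 39% and refilling: 165 × 0.61 + 31 × 0.39 = 112.74 ppm.
Deficit to target: 146 − 112.74 = 33.26 mg/L.
As CaCO₃: 33.26 mg/L × 235,000 L = 7816 g; ÷ 50 g/eq ÷ 2 = 78.16 mol Na₂CO₃.
Mass: 78.16 × 106 = 8285 g.

8.29 kg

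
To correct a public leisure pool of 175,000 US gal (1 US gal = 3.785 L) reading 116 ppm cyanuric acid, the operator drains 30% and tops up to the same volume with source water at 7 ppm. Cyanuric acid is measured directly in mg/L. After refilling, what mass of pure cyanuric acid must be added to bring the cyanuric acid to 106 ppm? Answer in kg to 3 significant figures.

Volume: 175,000 US gal × 3.785 L/gal = 662,375 L.
After draining 30% and refilling: 116 × 0.70 + 7 × 0.30 = 83.3 ppm.
Deficit to target: 106 − 83.3 = 22.7 mg/L.
Mass: 22.7 mg/L × 662,375 L = 15,040 g cyanuric acid.

15.0 kg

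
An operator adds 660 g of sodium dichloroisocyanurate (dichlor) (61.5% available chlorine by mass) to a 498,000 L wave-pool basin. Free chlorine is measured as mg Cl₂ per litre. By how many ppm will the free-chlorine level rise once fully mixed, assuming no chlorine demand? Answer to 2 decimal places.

Available chlorine delivered: 660 g × 0.615 = 405.9 g as Cl₂.
Concentration rise: 405.9 g / 498,000 L = 0.8151 mg/L = 0.82 ppm.

0.82 ppm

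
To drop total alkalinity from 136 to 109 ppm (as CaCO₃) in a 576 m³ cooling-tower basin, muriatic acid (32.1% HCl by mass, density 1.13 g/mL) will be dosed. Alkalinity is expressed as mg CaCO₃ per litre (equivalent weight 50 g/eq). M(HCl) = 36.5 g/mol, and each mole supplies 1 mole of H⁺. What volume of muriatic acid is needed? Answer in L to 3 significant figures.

Volume: 576 m³ = 576,000 L.
Alkalinity to neutralize: (136 − 109) = 27 mg/L as CaCO₃ × 576,000 L = 15,550 g as CaCO₃.
Equivalents of H⁺ required: 15,550 ÷ 50 g/eq = 311 eq = 311 mol HCl.
Mass of HCl: 311 × 36.5 = 11,350 g.
Mass of 32.1% solution: 11,350 / 0.321 = 35,370 g.
Volume: 35,370 g ÷ 1.13 g/mL = 31,300 mL.

31.3 L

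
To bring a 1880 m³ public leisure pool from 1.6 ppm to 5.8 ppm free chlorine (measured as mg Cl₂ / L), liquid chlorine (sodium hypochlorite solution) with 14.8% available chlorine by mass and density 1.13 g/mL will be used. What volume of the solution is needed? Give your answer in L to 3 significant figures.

47.2 L

Volume: 1880 m³ = 1,880,000 L.
Chlorine deficit: 5.8 − 1.6 = 4.2 ppm = 4.2 mg/L as Cl₂.
Cl₂ equivalent needed: 4.2 mg/L × 1,880,000 L = 7,896,000 mg = 7896 g.
Product at 14.8% available chlorine: 7896 / 0.148 = 53,350 g.
Volume at density 1.13 g/mL: 53,350 g ÷ 1.13 g/mL = 47,210 mL.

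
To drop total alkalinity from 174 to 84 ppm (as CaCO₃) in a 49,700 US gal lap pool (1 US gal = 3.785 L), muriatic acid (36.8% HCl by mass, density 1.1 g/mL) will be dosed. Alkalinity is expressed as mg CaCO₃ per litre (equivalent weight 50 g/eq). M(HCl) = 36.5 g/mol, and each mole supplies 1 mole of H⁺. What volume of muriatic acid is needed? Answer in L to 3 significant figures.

Volume: 49,700 US gal × 3.785 L/gal = 188,114 L.
Alkalinity to neutralize: (174 − 84) = 90 mg/L as CaCO₃ × 188,114 L = 16,930 g as CaCO₃.
Equivalents of H⁺ required: 16,930 ÷ 50 g/eq = 338.6 eq = 338.6 mol HCl.
Mass of HCl: 338.6 × 36.5 = 12,360 g.
Mass of 36.8% solution: 12,360 / 0.368 = 33,580 g.
Volume: 33,580 g ÷ 1.1 g/mL = 30,530 mL.

30.5 L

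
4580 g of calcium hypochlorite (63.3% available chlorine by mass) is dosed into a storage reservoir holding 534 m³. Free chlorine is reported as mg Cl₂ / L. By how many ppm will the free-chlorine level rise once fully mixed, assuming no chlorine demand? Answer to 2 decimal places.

Volume: 534 m³ = 534,000 L.
Available chlorine delivered: 4580 g × 0.633 = 2899 g as Cl₂.
Concentration rise: 2899 g / 534,000 L = 5.429 mg/L = 5.43 ppm.

5.43 ppm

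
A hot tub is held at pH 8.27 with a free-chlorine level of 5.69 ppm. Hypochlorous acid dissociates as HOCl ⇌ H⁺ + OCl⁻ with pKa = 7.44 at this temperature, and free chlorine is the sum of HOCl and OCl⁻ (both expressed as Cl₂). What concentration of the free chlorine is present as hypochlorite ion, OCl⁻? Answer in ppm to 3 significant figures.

4.96 ppm

[OCl⁻]/[HOCl] = 10^(pH − pKa) = 10^(8.27 − 7.44) = 10^0.83 = 6.761.
Fraction as HOCl = 1 / (1 + 6.761) = 0.1289.
OCl⁻ = (1 − 0.1289) × 5.69 ppm = 4.957 ppm.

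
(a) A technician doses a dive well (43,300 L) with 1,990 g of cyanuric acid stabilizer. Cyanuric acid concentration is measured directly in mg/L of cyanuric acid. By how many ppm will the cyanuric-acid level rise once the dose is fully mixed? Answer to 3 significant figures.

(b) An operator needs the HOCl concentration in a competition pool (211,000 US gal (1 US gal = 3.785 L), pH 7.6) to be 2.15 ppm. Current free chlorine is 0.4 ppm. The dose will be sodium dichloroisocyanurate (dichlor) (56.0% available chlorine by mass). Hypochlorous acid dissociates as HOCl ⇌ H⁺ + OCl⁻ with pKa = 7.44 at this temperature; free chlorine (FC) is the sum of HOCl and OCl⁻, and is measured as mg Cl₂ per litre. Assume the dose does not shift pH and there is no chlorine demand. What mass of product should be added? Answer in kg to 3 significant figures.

(a) Rise: 1,990 g / 43,300 L × 1000 = 45.96 mg/L.

(b) Volume: 211,000 US gal × 3.785 L/gal = 798,635 L.
(b) [OCl⁻]/[HOCl] = 10^(pH − pKa) = 10^(7.6 − 7.44) = 1.445; fraction as HOCl = 1/(1 + 1.445) = 0.4089.
(b) Free chlorine required for 2.15 ppm HOCl: 2.15 / 0.4089 = 5.258 ppm.
(b) FC to add: 5.258 − 0.4 = 4.858 mg/L as Cl₂.
(b) Cl₂ equivalent: 4.858 mg/L × 798,635 L = 3880 g.
(b) Product at 56.0% available Cl: 3880 / 0.56 = 6928 g.

(a) 46.0 ppm; (b) 6.93 kg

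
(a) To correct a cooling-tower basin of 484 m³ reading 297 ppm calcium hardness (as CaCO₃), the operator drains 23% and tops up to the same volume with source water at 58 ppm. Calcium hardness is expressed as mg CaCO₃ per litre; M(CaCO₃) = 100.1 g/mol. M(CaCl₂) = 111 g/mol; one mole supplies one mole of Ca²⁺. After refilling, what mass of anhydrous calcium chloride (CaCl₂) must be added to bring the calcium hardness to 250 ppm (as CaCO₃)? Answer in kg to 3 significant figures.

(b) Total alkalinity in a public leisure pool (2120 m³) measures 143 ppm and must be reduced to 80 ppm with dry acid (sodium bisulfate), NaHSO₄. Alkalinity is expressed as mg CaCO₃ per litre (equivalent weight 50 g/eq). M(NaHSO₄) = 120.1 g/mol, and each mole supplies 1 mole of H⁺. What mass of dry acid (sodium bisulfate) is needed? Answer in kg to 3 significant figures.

(a) 4.28 kg; (b) 321 kg

(a) Volume: 484 m³ = 484,000 L.
(a) After draining 23% and refilling: 297 × 0.77 + 58 × 0.23 = 242.03 ppm.
(a) Deficit to target: 250 − 242.03 = 7.97 mg/L.
(a) As CaCO₃: 7.97 mg/L × 484,000 L = 3857 g; ÷ 100.1 = 38.54 mol Ca²⁺.
(a) Mass: 38.54 × 111 = 4278 g.

(b) Volume: 2120 m³ = 2,120,000 L.
(b) Alkalinity to neutralize: (143 − 80) = 63 mg/L as CaCO₃ × 2,120,000 L = 133,600 g as CaCO₃.
(b) Equivalents of H⁺ required: 133,600 ÷ 50 g/eq = 2671 eq = 2671 mol NaHSO₄.
(b) Mass of NaHSO₄: 2671 × 120.1 = 320,800 g.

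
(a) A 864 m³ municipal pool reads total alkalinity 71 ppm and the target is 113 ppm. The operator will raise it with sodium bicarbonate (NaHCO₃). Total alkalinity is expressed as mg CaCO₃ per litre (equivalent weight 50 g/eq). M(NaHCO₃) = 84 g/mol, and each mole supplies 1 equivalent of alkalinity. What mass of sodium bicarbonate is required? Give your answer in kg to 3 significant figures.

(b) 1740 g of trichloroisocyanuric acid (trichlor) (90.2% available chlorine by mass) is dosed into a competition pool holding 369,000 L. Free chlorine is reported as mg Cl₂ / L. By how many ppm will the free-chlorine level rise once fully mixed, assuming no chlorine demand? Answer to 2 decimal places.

(a) Volume: 864 m³ = 864,000 L.
(a) Alkalinity to add: (113 − 71) = 42 mg/L as CaCO₃ × 864,000 L = 36,290 g as CaCO₃.
(a) Equivalents: 36,290 g ÷ 50 g/eq = 725.8 eq.
(a) NaHCO₃ supplies 1 eq per mole → 725.8 mol.
(a) Mass: 725.8 mol × 84 g/mol = 60,960 g.

(b) Available chlorine delivered: 1740 g × 0.902 = 1569 g as Cl₂.
(b) Concentration rise: 1569 g / 369,000 L = 4.253 mg/L = 4.25 ppm.

(a) 61.0 kg; (b) 4.25 ppm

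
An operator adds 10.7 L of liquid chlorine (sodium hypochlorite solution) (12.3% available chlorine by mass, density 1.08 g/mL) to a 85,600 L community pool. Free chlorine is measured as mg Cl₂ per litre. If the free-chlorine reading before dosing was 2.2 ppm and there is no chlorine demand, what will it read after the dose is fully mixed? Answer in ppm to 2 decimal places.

18.80 ppm

Mass of solution: 10.7 L × 1000 mL/L × 1.08 g/mL = 11,560 g.
Available chlorine delivered: 11,560 g × 0.123 = 1421 g as Cl₂.
Concentration rise: 1421 g / 85,600 L = 16.61 mg/L = 16.61 ppm.
Final FC: 2.2 + 16.61 = 18.80 ppm.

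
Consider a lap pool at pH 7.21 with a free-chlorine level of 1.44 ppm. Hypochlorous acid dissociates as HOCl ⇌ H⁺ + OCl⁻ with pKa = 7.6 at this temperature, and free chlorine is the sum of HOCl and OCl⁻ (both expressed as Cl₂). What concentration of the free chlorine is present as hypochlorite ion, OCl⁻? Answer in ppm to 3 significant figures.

0.417 ppm

[OCl⁻]/[HOCl] = 10^(pH − pKa) = 10^(7.21 − 7.6) = 10^-0.39 = 0.4074.
Fraction as HOCl = 1 / (1 + 0.4074) = 0.7105.
OCl⁻ = (1 − 0.7105) × 1.44 ppm = 0.4168 ppm.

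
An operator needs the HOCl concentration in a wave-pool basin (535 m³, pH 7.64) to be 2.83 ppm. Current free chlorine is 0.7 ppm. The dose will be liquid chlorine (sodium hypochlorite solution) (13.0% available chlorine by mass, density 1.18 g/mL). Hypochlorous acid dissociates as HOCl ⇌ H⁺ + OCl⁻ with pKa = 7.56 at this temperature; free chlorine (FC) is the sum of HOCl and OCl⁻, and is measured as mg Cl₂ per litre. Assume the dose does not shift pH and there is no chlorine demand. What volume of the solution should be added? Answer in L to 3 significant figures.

19.3 L

Volume: 535 m³ = 535,000 L.
[OCl⁻]/[HOCl] = 10^(pH − pKa) = 10^(7.64 − 7.56) = 1.202; fraction as HOCl = 1/(1 + 1.202) = 0.4541.
Free chlorine required for 2.83 ppm HOCl: 2.83 / 0.4541 = 6.232 ppm.
FC to add: 6.232 − 0.7 = 5.532 mg/L as Cl₂.
Cl₂ equivalent: 5.532 mg/L × 535,000 L = 2960 g.
Product at 13.0% available Cl: 2960 / 0.13 = 22,770 g.
Volume: 22,770 g ÷ 1.18 g/mL = 19,290 mL.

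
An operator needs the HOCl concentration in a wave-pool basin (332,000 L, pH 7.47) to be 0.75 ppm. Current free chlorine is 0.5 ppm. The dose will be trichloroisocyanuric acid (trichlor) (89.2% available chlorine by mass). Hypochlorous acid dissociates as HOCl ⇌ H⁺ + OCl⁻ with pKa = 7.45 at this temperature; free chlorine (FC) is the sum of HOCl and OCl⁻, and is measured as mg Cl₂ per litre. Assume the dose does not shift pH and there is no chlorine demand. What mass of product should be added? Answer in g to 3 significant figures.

385 g

[OCl⁻]/[HOCl] = 10^(pH − pKa) = 10^(7.47 − 7.45) = 1.047; fraction as HOCl = 1/(1 + 1.047) = 0.4885.
Free chlorine required for 0.75 ppm HOCl: 0.75 / 0.4885 = 1.535 ppm.
FC to add: 1.535 − 0.5 = 1.035 mg/L as Cl₂.
Cl₂ equivalent: 1.035 mg/L × 332,000 L = 343.7 g.
Product at 89.2% available Cl: 343.7 / 0.892 = 385.4 g.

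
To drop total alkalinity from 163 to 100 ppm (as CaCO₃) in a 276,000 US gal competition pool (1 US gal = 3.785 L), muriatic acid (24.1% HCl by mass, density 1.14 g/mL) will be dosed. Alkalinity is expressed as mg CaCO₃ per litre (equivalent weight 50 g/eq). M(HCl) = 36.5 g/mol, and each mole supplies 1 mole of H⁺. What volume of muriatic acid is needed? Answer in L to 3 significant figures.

Volume: 276,000 US gal × 3.785 L/gal = 1,044,660 L.
Alkalinity to neutralize: (163 − 100) = 63 mg/L as CaCO₃ × 1,044,660 L = 65,810 g as CaCO₃.
Equivalents of H⁺ required: 65,810 ÷ 50 g/eq = 1316 eq = 1316 mol HCl.
Mass of HCl: 1316 × 36.5 = 48,040 g.
Mass of 24.1% solution: 48,040 / 0.241 = 199,400 g.
Volume: 199,400 g ÷ 1.14 g/mL = 174,900 mL.

175 L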